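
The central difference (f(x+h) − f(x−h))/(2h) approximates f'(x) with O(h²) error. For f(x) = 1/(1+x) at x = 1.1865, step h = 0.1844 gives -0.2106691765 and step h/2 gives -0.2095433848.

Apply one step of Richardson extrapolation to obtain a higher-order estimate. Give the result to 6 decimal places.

r = 2: numerator weight 4, denominator 3.
4 × (-0.2095433848) = -0.8381735392; subtract (-0.2106691765) → -0.6275043627
Denominator 4 − 1 = 3.
Result: -0.2091681209

-0.209168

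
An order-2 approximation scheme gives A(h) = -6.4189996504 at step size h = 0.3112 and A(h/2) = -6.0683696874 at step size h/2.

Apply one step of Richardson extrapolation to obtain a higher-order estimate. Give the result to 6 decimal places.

r = 2, so 2^r = 4.
4×(-6.0683696874) − (-6.4189996504) = -17.8544790992
(4×(-6.0683696874) − (-6.4189996504))/(4 − 1) = -5.9514930331

-5.951493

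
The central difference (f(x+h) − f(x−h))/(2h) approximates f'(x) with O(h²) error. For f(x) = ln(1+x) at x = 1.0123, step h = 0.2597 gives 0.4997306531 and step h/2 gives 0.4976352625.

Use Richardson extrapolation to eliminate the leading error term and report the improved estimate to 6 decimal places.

0.496937

r = 2: numerator weight 4, denominator 3.
4 × 0.4976352625 = 1.9905410500; subtract 0.4997306531 → 1.4908103969
Divide by 2^2 − 1 = 3.
Extrapolated: 1.4908103969 / 3 = 0.4969367990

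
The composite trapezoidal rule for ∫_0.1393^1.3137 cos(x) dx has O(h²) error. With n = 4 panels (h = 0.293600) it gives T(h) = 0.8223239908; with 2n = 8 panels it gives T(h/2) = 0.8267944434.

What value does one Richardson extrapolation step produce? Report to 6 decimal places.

The method has order 2: 2^2 = 4.
4*0.8267944434 = 3.3071777736; subtract 0.8223239908 → 2.4848537828
2.4848537828 ÷ 3 = 0.8282845943
Gap between inputs: 4.470e-03; correction applied: +0.0014901509.

0.828285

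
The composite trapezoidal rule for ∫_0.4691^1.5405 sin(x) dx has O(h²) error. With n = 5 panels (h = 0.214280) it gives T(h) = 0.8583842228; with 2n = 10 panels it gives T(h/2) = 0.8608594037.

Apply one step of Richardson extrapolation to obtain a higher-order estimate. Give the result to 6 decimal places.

0.861684

Order 2 gives 2^r = 4 and 2^r − 1 = 3.
Difference of the inputs: 0.8608594037 − 0.8583842228 = 0.0024751809
Correction (A(h/2) − A(h))/(4 − 1) = 0.0024751809/3 = 0.0008250603
R = 0.8608594037 + 0.0008250603 = 0.8616844640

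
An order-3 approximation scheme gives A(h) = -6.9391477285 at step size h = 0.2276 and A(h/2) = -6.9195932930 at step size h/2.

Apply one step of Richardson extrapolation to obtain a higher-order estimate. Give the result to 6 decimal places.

Leading term ∝ h^3; use weight 8 = 2^3.
8·(-6.9195932930) = -55.3567463440; subtract (-6.9391477285) → -48.4175986155
(8·(-6.9195932930) − (-6.9391477285))/(8 − 1) = -6.9167998022
Gap between inputs: 1.955e-02; correction applied: +0.0027934908.

-6.916800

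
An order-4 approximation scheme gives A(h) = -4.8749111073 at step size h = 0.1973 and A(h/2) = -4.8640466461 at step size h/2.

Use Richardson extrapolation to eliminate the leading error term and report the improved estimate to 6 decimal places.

Method order is 4; weight 2^4 = 16.
16 × (-4.8640466461) = -77.8247463376; subtract (-4.8749111073) → -72.9498352303
Divide by 2^4 − 1 = 15.
So the Richardson estimate is -4.8633223487.
Gap between inputs: 1.086e-02; correction applied: +0.0007242974.

-4.863322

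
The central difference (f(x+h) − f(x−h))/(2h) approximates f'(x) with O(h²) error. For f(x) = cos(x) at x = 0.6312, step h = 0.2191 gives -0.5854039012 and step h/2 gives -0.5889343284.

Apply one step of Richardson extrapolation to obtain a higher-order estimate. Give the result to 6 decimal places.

r = 2, so 2^r = 4.
Top: 4(-0.5889343284) − (-0.5854039012) = -1.7703334124
Denominator 4 − 1 = 3.
Result: -0.5901111375
Shift from A(h/2): −0.0011768091.

-0.590111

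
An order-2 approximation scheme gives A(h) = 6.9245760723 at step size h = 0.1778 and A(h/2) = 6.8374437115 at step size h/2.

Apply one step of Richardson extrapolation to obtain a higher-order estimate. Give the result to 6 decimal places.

Method order is 2; weight 2^2 = 4.
4×6.8374437115 − 6.9245760723 = 20.4251987737
20.4251987737 ÷ 3 = 6.8083995912

6.808400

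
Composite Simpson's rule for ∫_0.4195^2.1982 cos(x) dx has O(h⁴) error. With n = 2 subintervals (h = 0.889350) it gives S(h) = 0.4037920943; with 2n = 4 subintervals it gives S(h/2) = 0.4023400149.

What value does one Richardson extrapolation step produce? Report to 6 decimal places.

The method has order 4: 2^4 = 16.
Top: 16(0.4023400149) − (0.4037920943) = 6.0336481441
6.0336481441 ÷ 15 = 0.4022432096

0.402243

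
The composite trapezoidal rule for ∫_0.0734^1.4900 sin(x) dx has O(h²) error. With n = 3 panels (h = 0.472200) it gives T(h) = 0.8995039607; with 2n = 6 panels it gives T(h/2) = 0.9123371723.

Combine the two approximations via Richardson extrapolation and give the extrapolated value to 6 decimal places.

The method has order 2: 2^2 = 4.
4×0.9123371723 = 3.6493486892; 3.6493486892 − 0.8995039607 = 2.7498447285
R = 2.7498447285/3 = 0.9166149095
Gap between inputs: 1.283e-02; correction applied: +0.0042777372.

0.916615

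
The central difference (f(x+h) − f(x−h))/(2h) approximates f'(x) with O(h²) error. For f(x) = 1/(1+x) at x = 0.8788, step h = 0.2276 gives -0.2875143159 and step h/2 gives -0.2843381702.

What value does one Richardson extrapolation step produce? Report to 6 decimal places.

-0.283279

r = 2, so 2^r = 4.
4×(-0.2843381702) = -1.1373526808; subtract (-0.2875143159) → -0.8498383649
Denominator 4 − 1 = 3.
R = (-0.8498383649)/3 = -0.2832794550
Gap between inputs: 3.176e-03; correction applied: +0.0010587152.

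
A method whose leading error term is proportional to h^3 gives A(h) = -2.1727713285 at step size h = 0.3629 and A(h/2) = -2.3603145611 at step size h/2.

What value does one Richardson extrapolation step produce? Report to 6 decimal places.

Order 3 gives 2^r = 8 and 2^r − 1 = 7.
8*(-2.3603145611) = -18.8825164888; (-18.8825164888) − (-2.1727713285) = -16.7097451603
R = (-16.7097451603)/7 = -2.3871064515

-2.387106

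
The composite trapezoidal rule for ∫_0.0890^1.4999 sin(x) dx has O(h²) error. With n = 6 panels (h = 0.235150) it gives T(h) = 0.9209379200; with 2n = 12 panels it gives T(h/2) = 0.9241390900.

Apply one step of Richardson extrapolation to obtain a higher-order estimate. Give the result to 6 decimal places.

Leading term ∝ h^2; use weight 4 = 2^2.
4*0.9241390900 = 3.6965563600; 3.6965563600 − 0.9209379200 = 2.7756184400
Divide by 2^2 − 1 = 3.
Result: 0.9252061467
Gap between inputs: 3.201e-03; correction applied: +0.0010670567.

0.925206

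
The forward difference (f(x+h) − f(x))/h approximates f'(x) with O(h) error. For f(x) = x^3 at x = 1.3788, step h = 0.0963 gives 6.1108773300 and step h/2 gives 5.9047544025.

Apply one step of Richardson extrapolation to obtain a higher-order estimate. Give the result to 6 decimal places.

5.698631

With r = 1 the leading error scales as h^1, so the weight is 2^1 = 2.
Top: 2(5.9047544025) − (6.1108773300) = 5.6986314750
Denominator 2 − 1 = 1.
Result: 5.6986314750
Shift from A(h/2): −0.2061229275.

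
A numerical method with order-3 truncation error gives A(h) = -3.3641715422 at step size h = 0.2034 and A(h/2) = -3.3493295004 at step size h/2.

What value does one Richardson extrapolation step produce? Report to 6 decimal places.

-3.347209

r = 3: numerator weight 8, denominator 7.
2^3·A(h/2) = -26.7946360032; minus A(h) gives -23.4304644610.
Extrapolated: (-23.4304644610) / 7 = -3.3472092087
Gap between inputs: 1.484e-02; correction applied: +0.0021202917.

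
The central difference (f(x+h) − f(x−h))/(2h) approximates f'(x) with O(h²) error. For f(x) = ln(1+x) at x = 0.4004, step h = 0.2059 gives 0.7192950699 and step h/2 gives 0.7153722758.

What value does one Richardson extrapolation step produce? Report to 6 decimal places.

0.714065

r = 2, so 2^r = 4.
4×0.7153722758 = 2.8614891032; 2.8614891032 − 0.7192950699 = 2.1421940333
Divide by 2^2 − 1 = 3.
(4×0.7153722758 − 0.7192950699)/(4 − 1) = 0.7140646778
Shift from A(h/2): −0.0013075980.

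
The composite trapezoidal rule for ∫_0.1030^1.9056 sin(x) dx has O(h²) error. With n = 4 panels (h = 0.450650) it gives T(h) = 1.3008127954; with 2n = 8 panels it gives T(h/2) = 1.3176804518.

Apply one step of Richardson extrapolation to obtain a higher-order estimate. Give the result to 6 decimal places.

1.323303

Error is O(h^2); halving h shrinks it by 2^2 = 4.
4·1.3176804518 − 1.3008127954 = 3.9699090118
3.9699090118 ÷ 3 = 1.3233030039
Correction |R − A(h/2)| = 5.623e-03; gap |A(h/2) − A(h)| = 1.687e-02.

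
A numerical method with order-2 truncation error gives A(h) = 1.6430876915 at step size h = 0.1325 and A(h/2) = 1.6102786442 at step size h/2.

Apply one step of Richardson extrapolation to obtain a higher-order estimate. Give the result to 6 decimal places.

1.599342

Order 2 gives 2^r = 4 and 2^r − 1 = 3.
4*1.6102786442 = 6.4411145768; subtract 1.6430876915 → 4.7980268853
Denominator 4 − 1 = 3.
Result: 1.5993422951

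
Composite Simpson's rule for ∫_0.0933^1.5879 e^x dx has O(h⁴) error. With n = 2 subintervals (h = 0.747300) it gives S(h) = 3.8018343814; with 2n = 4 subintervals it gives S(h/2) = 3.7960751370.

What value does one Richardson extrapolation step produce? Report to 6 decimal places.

3.795691

r = 4, so 2^r = 16.
Numerator 16 × A(h/2) − A(h) = 16 × 3.7960751370 − 3.8018343814 = 56.9353678106
Denominator 16 − 1 = 15.
Extrapolated: 56.9353678106 / 15 = 3.7956911874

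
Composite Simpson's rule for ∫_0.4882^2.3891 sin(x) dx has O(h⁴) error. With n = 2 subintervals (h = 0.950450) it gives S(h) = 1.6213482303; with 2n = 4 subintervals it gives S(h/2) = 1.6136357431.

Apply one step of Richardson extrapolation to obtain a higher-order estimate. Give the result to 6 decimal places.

1.613122

Error is O(h^4); halving h shrinks it by 2^4 = 16.
A(h/2) − A(h) = 1.6136357431 − 1.6213482303 = -0.0077124872
Divide by 2^4 − 1 = 15: (-0.0077124872)/15 = -0.0005141658
R = A(h/2) + (A(h/2) − A(h))/15 = 1.6136357431 − 0.0005141658 = 1.6131215773
Correction |R − A(h/2)| = 5.142e-04; gap |A(h/2) − A(h)| = 7.712e-03.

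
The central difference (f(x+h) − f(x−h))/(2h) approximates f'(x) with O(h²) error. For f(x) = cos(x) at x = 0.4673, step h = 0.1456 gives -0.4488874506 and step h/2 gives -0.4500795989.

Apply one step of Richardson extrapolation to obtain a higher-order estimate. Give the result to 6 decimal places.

-0.450477

With r = 2 the leading error scales as h^2, so the weight is 2^2 = 4.
4×(-0.4500795989) − (-0.4488874506) = -1.3514309450
Extrapolated: (-1.3514309450) / 3 = -0.4504769817
Correction |R − A(h/2)| = 3.974e-04; gap |A(h/2) − A(h)| = 1.192e-03.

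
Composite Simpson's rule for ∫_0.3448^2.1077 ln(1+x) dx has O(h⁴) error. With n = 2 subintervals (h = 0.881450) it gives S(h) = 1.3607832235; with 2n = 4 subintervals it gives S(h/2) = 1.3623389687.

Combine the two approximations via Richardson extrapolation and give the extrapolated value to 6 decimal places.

1.362443

Order 4 gives 2^r = 16 and 2^r − 1 = 15.
16×1.3623389687 = 21.7974234992; 21.7974234992 − 1.3607832235 = 20.4366402757
Extrapolated: 20.4366402757 / 15 = 1.3624426850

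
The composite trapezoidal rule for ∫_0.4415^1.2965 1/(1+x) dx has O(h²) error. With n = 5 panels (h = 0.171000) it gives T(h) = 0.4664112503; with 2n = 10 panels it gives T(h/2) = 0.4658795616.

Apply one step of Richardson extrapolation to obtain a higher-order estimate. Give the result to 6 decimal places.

0.465702

r = 2, so 2^r = 4.
Top: 4(0.4658795616) − (0.4664112503) = 1.3971069961
Divide by 2^2 − 1 = 3.
R = 1.3971069961/3 = 0.4657023320
Shift from A(h/2): −0.0001772296.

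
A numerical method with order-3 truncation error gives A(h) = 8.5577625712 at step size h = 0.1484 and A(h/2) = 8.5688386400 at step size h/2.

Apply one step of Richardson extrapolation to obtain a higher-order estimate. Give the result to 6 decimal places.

Method order is 3; weight 2^3 = 8.
2^3·A(h/2) = 68.5507091200; minus A(h) gives 59.9929465488.
59.9929465488 ÷ 7 = 8.5704209355

8.570421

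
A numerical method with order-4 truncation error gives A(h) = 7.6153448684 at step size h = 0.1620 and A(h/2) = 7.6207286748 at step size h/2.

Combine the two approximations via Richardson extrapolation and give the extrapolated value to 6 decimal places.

r = 4, so 2^r = 16.
Weighted: 121.9316587968 − 7.6153448684 = 114.3163139284
Denominator 16 − 1 = 15.
Result: 7.6210875952
Correction |R − A(h/2)| = 3.589e-04; gap |A(h/2) − A(h)| = 5.384e-03.

7.621088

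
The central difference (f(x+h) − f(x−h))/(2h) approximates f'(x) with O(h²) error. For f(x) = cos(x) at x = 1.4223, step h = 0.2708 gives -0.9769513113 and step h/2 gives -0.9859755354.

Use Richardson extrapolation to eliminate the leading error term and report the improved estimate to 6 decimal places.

-0.988984

Error is O(h^2); halving h shrinks it by 2^2 = 4.
4*(-0.9859755354) − (-0.9769513113) = -2.9669508303
Divide by 2^2 − 1 = 3.
So the Richardson estimate is -0.9889836101.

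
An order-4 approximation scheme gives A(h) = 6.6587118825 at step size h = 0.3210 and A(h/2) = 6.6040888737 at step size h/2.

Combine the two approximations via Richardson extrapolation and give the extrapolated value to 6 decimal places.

6.600447

The method has order 4: 2^4 = 16.
16·6.6040888737 = 105.6654219792; subtract 6.6587118825 → 99.0067100967
Denominator 16 − 1 = 15.
Extrapolated: 99.0067100967 / 15 = 6.6004473398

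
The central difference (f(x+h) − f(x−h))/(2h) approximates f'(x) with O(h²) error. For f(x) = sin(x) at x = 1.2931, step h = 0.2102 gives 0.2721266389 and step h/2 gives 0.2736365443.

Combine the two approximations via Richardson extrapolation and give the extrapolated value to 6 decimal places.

0.274140

Error is O(h^2); halving h shrinks it by 2^2 = 4.
Top: 4(0.2736365443) − (0.2721266389) = 0.8224195383
Divide by 2^2 − 1 = 3.
Result: 0.2741398461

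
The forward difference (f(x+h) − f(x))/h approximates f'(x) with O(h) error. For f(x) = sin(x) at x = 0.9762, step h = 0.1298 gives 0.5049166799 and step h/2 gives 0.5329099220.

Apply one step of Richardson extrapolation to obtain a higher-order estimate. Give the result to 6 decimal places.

0.560903

The method has order 1: 2^1 = 2.
2 × 0.5329099220 − 0.5049166799 = 0.5609031641
Divide by 2^1 − 1 = 1.
R = 0.5609031641/1 = 0.5609031641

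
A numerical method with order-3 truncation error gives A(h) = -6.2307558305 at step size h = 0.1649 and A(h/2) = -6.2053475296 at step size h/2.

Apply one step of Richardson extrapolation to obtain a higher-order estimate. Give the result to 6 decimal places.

-6.201718

Order 3 gives 2^r = 8 and 2^r − 1 = 7.
8*(-6.2053475296) − (-6.2307558305) = -43.4120244063
(8*(-6.2053475296) − (-6.2307558305))/(8 − 1) = -6.2017177723
Correction |R − A(h/2)| = 3.630e-03; gap |A(h/2) − A(h)| = 2.541e-02.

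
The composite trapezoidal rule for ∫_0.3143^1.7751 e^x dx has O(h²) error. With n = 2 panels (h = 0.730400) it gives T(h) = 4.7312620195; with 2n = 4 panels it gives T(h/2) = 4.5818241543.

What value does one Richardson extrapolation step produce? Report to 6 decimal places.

With r = 2 the leading error scales as h^2, so the weight is 2^2 = 4.
Weighted: 18.3272966172 − 4.7312620195 = 13.5960345977
R = 13.5960345977/3 = 4.5320115326
Shift from A(h/2): −0.0498126217.

4.532012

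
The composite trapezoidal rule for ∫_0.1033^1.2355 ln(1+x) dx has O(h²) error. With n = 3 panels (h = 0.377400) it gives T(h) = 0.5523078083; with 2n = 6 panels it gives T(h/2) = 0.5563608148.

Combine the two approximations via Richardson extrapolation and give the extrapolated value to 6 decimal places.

The method has order 2: 2^2 = 4.
4×0.5563608148 − 0.5523078083 = 1.6731354509
Denominator 4 − 1 = 3.
R = 1.6731354509/3 = 0.5577118170

0.557712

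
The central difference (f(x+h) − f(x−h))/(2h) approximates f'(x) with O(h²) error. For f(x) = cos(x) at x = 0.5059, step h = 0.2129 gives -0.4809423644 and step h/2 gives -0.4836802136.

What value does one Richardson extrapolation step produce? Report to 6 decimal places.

The method has order 2: 2^2 = 4.
4*(-0.4836802136) = -1.9347208544; subtract (-0.4809423644) → -1.4537784900
Divide by 2^2 − 1 = 3.
So the Richardson estimate is -0.4845928300.

-0.484593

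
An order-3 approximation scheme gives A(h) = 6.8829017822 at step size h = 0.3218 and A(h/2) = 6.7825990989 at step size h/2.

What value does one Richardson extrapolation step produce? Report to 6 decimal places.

Error is O(h^3); halving h shrinks it by 2^3 = 8.
8·6.7825990989 = 54.2607927912; 54.2607927912 − 6.8829017822 = 47.3778910090
Denominator 8 − 1 = 7.
R = 47.3778910090/7 = 6.7682701441
Gap between inputs: 1.003e-01; correction applied: −0.0143289548.

6.768270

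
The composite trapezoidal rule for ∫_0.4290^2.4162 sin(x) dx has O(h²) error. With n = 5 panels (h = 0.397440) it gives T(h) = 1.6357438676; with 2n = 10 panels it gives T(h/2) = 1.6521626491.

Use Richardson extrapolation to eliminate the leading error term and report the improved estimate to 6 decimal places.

Error is O(h^2); halving h shrinks it by 2^2 = 4.
4·1.6521626491 = 6.6086505964; subtract 1.6357438676 → 4.9729067288
(4·1.6521626491 − 1.6357438676)/(4 − 1) = 1.6576355763

1.657636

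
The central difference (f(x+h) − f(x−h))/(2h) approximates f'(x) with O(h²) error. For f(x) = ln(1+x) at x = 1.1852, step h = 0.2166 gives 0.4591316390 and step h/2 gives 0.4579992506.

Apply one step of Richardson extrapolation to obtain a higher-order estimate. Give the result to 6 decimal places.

Order 2 gives 2^r = 4 and 2^r − 1 = 3.
A(h/2) − A(h) = 0.4579992506 − 0.4591316390 = -0.0011323884
Correction (A(h/2) − A(h))/(4 − 1) = (-0.0011323884)/3 = -0.0003774628
R = A(h/2) + (A(h/2) − A(h))/3 = 0.4579992506 − 0.0003774628 = 0.4576217878
Gap between inputs: 1.132e-03; correction applied: −0.0003774628.

0.457622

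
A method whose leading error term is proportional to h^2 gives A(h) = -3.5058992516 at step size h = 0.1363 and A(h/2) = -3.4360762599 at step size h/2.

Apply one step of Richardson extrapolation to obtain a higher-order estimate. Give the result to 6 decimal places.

-3.412802

r = 2, so 2^r = 4.
Top: 4(-3.4360762599) − (-3.5058992516) = -10.2384057880
Denominator 4 − 1 = 3.
Result: -3.4128019293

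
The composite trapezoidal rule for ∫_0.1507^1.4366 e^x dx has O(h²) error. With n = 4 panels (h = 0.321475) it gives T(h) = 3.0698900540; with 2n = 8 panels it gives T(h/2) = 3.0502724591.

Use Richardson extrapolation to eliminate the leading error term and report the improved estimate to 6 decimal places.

3.043733

Order 2 gives 2^r = 4 and 2^r − 1 = 3.
Top: 4(3.0502724591) − (3.0698900540) = 9.1311997824
Divide by 2^2 − 1 = 3.
R = 9.1311997824/3 = 3.0437332608
Shift from A(h/2): −0.0065391983.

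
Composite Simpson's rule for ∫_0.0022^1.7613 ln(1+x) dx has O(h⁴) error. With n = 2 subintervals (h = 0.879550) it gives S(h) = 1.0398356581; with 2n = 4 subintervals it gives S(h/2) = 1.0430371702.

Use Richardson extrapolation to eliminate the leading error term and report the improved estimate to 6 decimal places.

1.043251

r = 4: numerator weight 16, denominator 15.
16×1.0430371702 = 16.6885947232; subtract 1.0398356581 → 15.6487590651
Extrapolated: 15.6487590651 / 15 = 1.0432506043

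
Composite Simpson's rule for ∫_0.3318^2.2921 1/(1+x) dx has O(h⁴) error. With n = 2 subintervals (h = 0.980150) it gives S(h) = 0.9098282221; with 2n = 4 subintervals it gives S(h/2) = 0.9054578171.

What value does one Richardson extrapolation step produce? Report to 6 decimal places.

0.905166

r = 4, so 2^r = 16.
Numerator 16*A(h/2) − A(h) = 16*0.9054578171 − 0.9098282221 = 13.5774968515
(16*0.9054578171 − 0.9098282221)/(16 − 1) = 0.9051664568
Shift from A(h/2): −0.0002913603.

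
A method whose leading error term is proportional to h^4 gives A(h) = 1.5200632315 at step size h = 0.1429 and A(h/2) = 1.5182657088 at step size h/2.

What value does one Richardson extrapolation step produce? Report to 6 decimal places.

1.518146

The method has order 4: 2^4 = 16.
Weighted: 24.2922513408 − 1.5200632315 = 22.7721881093
22.7721881093 ÷ 15 = 1.5181458740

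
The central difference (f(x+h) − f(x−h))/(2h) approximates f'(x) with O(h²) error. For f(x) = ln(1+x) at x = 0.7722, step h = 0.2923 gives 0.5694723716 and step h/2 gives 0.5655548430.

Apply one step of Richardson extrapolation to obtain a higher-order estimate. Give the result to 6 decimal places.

0.564249

The method has order 2: 2^2 = 4.
Top: 4(0.5655548430) − (0.5694723716) = 1.6927470004
1.6927470004 ÷ 3 = 0.5642490001
Correction |R − A(h/2)| = 1.306e-03; gap |A(h/2) − A(h)| = 3.918e-03.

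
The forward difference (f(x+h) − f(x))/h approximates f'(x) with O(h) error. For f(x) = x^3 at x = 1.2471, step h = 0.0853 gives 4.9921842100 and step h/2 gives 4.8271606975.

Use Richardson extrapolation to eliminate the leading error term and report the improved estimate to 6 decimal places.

4.662137

r = 1: numerator weight 2, denominator 1.
2·4.8271606975 = 9.6543213950; subtract 4.9921842100 → 4.6621371850
R = 4.6621371850/1 = 4.6621371850
Shift from A(h/2): −0.1650235125.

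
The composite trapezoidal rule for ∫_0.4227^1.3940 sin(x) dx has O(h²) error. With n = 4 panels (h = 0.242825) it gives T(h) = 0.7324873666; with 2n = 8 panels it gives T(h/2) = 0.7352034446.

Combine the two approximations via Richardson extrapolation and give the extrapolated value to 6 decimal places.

With r = 2 the leading error scales as h^2, so the weight is 2^2 = 4.
4*0.7352034446 − 0.7324873666 = 2.2083264118
Divide by 2^2 − 1 = 3.
Extrapolated: 2.2083264118 / 3 = 0.7361088039
Correction |R − A(h/2)| = 9.054e-04; gap |A(h/2) − A(h)| = 2.716e-03.

0.736109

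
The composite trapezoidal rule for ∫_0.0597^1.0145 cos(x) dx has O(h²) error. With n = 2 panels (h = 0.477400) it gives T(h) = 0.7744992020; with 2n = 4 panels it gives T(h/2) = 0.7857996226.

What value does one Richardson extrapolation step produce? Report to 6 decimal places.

0.789566

With r = 2 the leading error scales as h^2, so the weight is 2^2 = 4.
Weighted: 3.1431984904 − 0.7744992020 = 2.3686992884
Denominator 4 − 1 = 3.
(4*0.7857996226 − 0.7744992020)/(4 − 1) = 0.7895664295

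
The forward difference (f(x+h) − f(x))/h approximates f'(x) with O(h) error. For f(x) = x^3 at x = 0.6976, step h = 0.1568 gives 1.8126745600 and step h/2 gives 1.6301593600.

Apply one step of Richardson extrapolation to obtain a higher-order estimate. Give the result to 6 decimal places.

1.447644

Leading term ∝ h^1; use weight 2 = 2^1.
2*1.6301593600 = 3.2603187200; subtract 1.8126745600 → 1.4476441600
Divide by 2^1 − 1 = 1.
1.4476441600 ÷ 1 = 1.4476441600
Correction |R − A(h/2)| = 1.825e-01; gap |A(h/2) − A(h)| = 1.825e-01.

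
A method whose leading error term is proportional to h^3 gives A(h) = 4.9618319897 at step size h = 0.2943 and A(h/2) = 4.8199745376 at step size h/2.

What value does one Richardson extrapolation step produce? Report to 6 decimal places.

The method has order 3: 2^3 = 8.
A(h/2) − A(h) = 4.8199745376 − 4.9618319897 = -0.1418574521
Divide by 2^3 − 1 = 7: (-0.1418574521)/7 = -0.0202653503
R = 4.8199745376 − 0.0202653503 = 4.7997091873

4.799709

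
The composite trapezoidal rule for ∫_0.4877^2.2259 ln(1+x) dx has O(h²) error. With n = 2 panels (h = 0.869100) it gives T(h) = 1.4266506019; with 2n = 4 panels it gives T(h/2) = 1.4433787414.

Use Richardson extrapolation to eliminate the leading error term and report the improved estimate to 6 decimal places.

1.448955

Leading term ∝ h^2; use weight 4 = 2^2.
Top: 4(1.4433787414) − (1.4266506019) = 4.3468643637
Denominator 4 − 1 = 3.
(4×1.4433787414 − 1.4266506019)/(4 − 1) = 1.4489547879
Gap between inputs: 1.673e-02; correction applied: +0.0055760465.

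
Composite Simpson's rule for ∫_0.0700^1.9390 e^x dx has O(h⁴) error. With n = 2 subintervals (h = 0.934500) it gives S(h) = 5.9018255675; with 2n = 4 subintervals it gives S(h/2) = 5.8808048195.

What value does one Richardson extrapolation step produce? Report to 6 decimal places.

The method has order 4: 2^4 = 16.
2^4 × A(h/2) = 94.0928771120; minus A(h) gives 88.1910515445.
R = 88.1910515445/15 = 5.8794034363

5.879403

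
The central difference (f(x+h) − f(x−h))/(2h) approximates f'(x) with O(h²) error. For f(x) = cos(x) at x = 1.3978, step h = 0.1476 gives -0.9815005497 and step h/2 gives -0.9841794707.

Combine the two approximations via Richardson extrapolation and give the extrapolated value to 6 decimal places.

-0.985072

With r = 2 the leading error scales as h^2, so the weight is 2^2 = 4.
Numerator 4×A(h/2) − A(h) = 4×(-0.9841794707) − (-0.9815005497) = -2.9552173331
Extrapolated: (-2.9552173331) / 3 = -0.9850724444
Correction |R − A(h/2)| = 8.930e-04; gap |A(h/2) − A(h)| = 2.679e-03.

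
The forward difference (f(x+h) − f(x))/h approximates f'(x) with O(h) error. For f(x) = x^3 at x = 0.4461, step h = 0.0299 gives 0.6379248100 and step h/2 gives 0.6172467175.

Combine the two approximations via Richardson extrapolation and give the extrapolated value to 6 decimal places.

0.596569

Order 1 gives 2^r = 2 and 2^r − 1 = 1.
Top: 2(0.6172467175) − (0.6379248100) = 0.5965686250
Divide by 2^1 − 1 = 1.
R = 0.5965686250/1 = 0.5965686250
Shift from A(h/2): −0.0206780925.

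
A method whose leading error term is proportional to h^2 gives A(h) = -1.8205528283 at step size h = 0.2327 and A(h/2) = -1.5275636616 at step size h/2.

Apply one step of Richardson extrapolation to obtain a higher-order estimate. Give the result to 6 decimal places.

-1.429901

With r = 2 the leading error scales as h^2, so the weight is 2^2 = 4.
Difference of the inputs: -1.5275636616 − (-1.8205528283) = 0.2929891667
Correction (A(h/2) − A(h))/(4 − 1) = 0.2929891667/3 = 0.0976630556
R = A(h/2) + (A(h/2) − A(h))/3 = -1.5275636616 + 0.0976630556 = -1.4299006060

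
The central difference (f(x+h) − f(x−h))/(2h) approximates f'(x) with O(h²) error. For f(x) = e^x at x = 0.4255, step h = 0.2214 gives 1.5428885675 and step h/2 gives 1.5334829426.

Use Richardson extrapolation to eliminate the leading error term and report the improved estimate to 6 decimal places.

1.530348

r = 2, so 2^r = 4.
Numerator 4*A(h/2) − A(h) = 4*1.5334829426 − 1.5428885675 = 4.5910432029
4.5910432029 ÷ 3 = 1.5303477343
Correction |R − A(h/2)| = 3.135e-03; gap |A(h/2) − A(h)| = 9.406e-03.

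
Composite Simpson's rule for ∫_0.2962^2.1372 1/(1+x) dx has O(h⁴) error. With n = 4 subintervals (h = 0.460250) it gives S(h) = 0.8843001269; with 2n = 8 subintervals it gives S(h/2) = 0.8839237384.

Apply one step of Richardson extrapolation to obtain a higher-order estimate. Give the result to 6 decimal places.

Method order is 4; weight 2^4 = 16.
16*0.8839237384 = 14.1427798144; 14.1427798144 − 0.8843001269 = 13.2584796875
13.2584796875 ÷ 15 = 0.8838986458

0.883899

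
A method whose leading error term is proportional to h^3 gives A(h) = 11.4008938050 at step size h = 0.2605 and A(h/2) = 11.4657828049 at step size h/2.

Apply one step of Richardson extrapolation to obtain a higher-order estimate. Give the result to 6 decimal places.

11.475053

Error is O(h^3); halving h shrinks it by 2^3 = 8.
8 × 11.4657828049 = 91.7262624392; subtract 11.4008938050 → 80.3253686342
Divide by 2^3 − 1 = 7.
Extrapolated: 80.3253686342 / 7 = 11.4750526620
Shift from A(h/2): +0.0092698571.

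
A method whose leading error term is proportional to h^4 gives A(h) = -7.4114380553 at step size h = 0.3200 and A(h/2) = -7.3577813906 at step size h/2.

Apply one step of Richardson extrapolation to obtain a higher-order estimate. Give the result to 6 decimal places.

The method has order 4: 2^4 = 16.
16×(-7.3577813906) = -117.7245022496; subtract (-7.4114380553) → -110.3130641943
Denominator 16 − 1 = 15.
(16×(-7.3577813906) − (-7.4114380553))/(16 − 1) = -7.3542042796
Correction |R − A(h/2)| = 3.577e-03; gap |A(h/2) − A(h)| = 5.366e-02.

-7.354204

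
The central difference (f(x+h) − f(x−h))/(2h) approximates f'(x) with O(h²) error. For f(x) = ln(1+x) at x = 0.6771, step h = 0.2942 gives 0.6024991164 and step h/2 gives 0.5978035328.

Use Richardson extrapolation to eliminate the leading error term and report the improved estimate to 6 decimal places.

0.596238

r = 2, so 2^r = 4.
2^2·A(h/2) = 2.3912141312; minus A(h) gives 1.7887150148.
(4·0.5978035328 − 0.6024991164)/(4 − 1) = 0.5962383383
Shift from A(h/2): −0.0015651945.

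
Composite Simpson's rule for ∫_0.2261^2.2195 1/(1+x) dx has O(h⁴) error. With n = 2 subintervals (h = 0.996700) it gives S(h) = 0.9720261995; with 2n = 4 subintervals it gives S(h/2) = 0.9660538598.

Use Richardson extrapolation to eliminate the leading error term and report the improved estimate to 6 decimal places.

0.965656

r = 4, so 2^r = 16.
A(h/2) − A(h) = 0.9660538598 − 0.9720261995 = -0.0059723397
Correction (A(h/2) − A(h))/(16 − 1) = (-0.0059723397)/15 = -0.0003981560
R = A(h/2) + (A(h/2) − A(h))/15 = 0.9660538598 − 0.0003981560 = 0.9656557038
Correction |R − A(h/2)| = 3.982e-04; gap |A(h/2) − A(h)| = 5.972e-03.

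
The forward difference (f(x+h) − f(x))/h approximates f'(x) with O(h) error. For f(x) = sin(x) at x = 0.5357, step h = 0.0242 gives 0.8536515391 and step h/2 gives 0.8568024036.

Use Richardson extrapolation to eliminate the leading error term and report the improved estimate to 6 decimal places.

0.859953

r = 1, so 2^r = 2.
2*0.8568024036 = 1.7136048072; subtract 0.8536515391 → 0.8599532681
R = 0.8599532681/1 = 0.8599532681
Shift from A(h/2): +0.0031508645.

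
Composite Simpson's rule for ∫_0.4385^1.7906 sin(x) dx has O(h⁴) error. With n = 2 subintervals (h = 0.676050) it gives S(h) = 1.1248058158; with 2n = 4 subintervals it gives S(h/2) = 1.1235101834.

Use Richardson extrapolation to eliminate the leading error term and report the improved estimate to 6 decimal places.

r = 4, so 2^r = 16.
A(h/2) − A(h) = 1.1235101834 − 1.1248058158 = -0.0012956324
Divide by 2^4 − 1 = 15: (-0.0012956324)/15 = -0.0000863755
R = 1.1235101834 − 0.0000863755 = 1.1234238079
Gap between inputs: 1.296e-03; correction applied: −0.0000863755.

1.123424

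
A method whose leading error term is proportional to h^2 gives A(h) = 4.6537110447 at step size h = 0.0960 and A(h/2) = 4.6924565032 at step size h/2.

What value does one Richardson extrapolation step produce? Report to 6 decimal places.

4.705372

Method order is 2; weight 2^2 = 4.
4 × 4.6924565032 = 18.7698260128; subtract 4.6537110447 → 14.1161149681
(4 × 4.6924565032 − 4.6537110447)/(4 − 1) = 4.7053716560
Correction |R − A(h/2)| = 1.292e-02; gap |A(h/2) − A(h)| = 3.875e-02.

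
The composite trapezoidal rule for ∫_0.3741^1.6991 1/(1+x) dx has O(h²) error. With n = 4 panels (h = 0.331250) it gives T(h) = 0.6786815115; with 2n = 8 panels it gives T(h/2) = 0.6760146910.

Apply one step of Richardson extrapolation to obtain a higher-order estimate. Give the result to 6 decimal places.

Order 2 gives 2^r = 4 and 2^r − 1 = 3.
Weighted: 2.7040587640 − 0.6786815115 = 2.0253772525
Extrapolated: 2.0253772525 / 3 = 0.6751257508

0.675126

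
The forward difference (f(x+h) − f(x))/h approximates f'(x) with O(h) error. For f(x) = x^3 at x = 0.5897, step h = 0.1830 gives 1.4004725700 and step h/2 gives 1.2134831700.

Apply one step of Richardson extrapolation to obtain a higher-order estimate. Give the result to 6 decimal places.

1.026494

Error is O(h^1); halving h shrinks it by 2^1 = 2.
2^1·A(h/2) = 2.4269663400; minus A(h) gives 1.0264937700.
(2·1.2134831700 − 1.4004725700)/(2 − 1) = 1.0264937700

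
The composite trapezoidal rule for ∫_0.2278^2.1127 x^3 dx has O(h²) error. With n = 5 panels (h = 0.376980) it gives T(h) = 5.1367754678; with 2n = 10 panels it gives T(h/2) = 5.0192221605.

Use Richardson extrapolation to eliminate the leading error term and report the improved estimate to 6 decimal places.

Order 2 gives 2^r = 4 and 2^r − 1 = 3.
Top: 4(5.0192221605) − (5.1367754678) = 14.9401131742
Divide by 2^2 − 1 = 3.
Result: 4.9800377247
Gap between inputs: 1.176e-01; correction applied: −0.0391844358.

4.980038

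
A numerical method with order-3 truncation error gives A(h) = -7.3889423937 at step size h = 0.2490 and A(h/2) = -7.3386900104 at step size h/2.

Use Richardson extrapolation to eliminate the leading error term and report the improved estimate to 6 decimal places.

-7.331511

Order 3 gives 2^r = 8 and 2^r − 1 = 7.
8·(-7.3386900104) = -58.7095200832; subtract (-7.3889423937) → -51.3205776895
R = (-51.3205776895)/7 = -7.3315110985
Gap between inputs: 5.025e-02; correction applied: +0.0071789119.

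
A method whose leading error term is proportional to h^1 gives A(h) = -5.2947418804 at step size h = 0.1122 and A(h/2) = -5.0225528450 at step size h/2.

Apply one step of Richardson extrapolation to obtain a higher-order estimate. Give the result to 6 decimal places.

With r = 1 the leading error scales as h^1, so the weight is 2^1 = 2.
2×(-5.0225528450) = -10.0451056900; (-10.0451056900) − (-5.2947418804) = -4.7503638096
(2×(-5.0225528450) − (-5.2947418804))/(2 − 1) = -4.7503638096
Correction |R − A(h/2)| = 2.722e-01; gap |A(h/2) − A(h)| = 2.722e-01.

-4.750364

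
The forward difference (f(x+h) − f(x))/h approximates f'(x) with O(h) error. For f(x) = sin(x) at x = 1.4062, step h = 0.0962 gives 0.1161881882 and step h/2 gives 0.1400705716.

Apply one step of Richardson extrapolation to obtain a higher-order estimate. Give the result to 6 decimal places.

0.163953

r = 1, so 2^r = 2.
2 × 0.1400705716 = 0.2801411432; 0.2801411432 − 0.1161881882 = 0.1639529550
Divide by 2^1 − 1 = 1.
(2 × 0.1400705716 − 0.1161881882)/(2 − 1) = 0.1639529550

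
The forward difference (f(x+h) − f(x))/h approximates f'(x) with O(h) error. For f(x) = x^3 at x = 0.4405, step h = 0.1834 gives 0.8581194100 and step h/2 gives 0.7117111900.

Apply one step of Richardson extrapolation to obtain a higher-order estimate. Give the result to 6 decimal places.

0.565303

Leading term ∝ h^1; use weight 2 = 2^1.
2 × 0.7117111900 − 0.8581194100 = 0.5653029700
R = 0.5653029700/1 = 0.5653029700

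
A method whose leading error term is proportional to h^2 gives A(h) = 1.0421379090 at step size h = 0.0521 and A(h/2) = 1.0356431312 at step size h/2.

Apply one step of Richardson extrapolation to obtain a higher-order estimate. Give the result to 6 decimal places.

1.033478

r = 2, so 2^r = 4.
Numerator 4×A(h/2) − A(h) = 4×1.0356431312 − 1.0421379090 = 3.1004346158
R = 3.1004346158/3 = 1.0334782053
Gap between inputs: 6.495e-03; correction applied: −0.0021649259.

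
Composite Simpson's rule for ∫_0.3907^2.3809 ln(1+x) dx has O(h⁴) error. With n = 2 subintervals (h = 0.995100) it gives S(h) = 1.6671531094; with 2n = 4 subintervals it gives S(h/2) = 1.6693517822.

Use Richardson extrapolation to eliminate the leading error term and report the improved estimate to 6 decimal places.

Leading term ∝ h^4; use weight 16 = 2^4.
A(h/2) − A(h) = 1.6693517822 − 1.6671531094 = 0.0021986728
Correction (A(h/2) − A(h))/(16 − 1) = 0.0021986728/15 = 0.0001465782
R = A(h/2) + (A(h/2) − A(h))/15 = 1.6693517822 + 0.0001465782 = 1.6694983604
Shift from A(h/2): +0.0001465782.

1.669498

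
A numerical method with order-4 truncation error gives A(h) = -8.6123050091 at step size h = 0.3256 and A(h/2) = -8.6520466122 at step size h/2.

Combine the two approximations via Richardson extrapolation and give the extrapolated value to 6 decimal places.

Leading term ∝ h^4; use weight 16 = 2^4.
2^4 × A(h/2) = -138.4327457952; minus A(h) gives -129.8204407861.
(-129.8204407861) ÷ 15 = -8.6546960524
Shift from A(h/2): −0.0026494402.

-8.654696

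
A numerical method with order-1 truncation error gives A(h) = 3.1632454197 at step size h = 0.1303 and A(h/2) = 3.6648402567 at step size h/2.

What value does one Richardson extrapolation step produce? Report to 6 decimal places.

Error is O(h^1); halving h shrinks it by 2^1 = 2.
Top: 2(3.6648402567) − (3.1632454197) = 4.1664350937
Extrapolated: 4.1664350937 / 1 = 4.1664350937
Correction |R − A(h/2)| = 5.016e-01; gap |A(h/2) − A(h)| = 5.016e-01.

4.166435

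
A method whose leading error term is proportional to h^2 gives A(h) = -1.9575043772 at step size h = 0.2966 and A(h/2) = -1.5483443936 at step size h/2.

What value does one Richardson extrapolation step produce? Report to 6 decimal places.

With r = 2 the leading error scales as h^2, so the weight is 2^2 = 4.
A(h/2) − A(h) = -1.5483443936 − (-1.9575043772) = 0.4091599836
Correction (A(h/2) − A(h))/(4 − 1) = 0.4091599836/3 = 0.1363866612
R = A(h/2) + (A(h/2) − A(h))/3 = -1.5483443936 + 0.1363866612 = -1.4119577324
Gap between inputs: 4.092e-01; correction applied: +0.1363866612.

-1.411958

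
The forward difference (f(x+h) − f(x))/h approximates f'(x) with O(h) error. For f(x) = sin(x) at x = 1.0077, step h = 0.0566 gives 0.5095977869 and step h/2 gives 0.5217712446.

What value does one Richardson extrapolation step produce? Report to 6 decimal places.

With r = 1 the leading error scales as h^1, so the weight is 2^1 = 2.
Difference of the inputs: 0.5217712446 − 0.5095977869 = 0.0121734577
Divide by 2^1 − 1 = 1: 0.0121734577/1 = 0.0121734577
R = 0.5217712446 + 0.0121734577 = 0.5339447023

0.533945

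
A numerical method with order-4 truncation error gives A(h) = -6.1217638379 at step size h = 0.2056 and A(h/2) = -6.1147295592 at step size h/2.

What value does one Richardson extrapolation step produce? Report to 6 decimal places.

r = 4, so 2^r = 16.
2^4*A(h/2) = -97.8356729472; minus A(h) gives -91.7139091093.
Extrapolated: (-91.7139091093) / 15 = -6.1142606073

-6.114261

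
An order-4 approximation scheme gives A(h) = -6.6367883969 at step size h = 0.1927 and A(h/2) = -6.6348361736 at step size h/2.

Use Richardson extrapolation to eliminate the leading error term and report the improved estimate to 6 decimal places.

-6.634706

r = 4: numerator weight 16, denominator 15.
Weighted: (-106.1573787776) − (-6.6367883969) = -99.5205903807
(-99.5205903807) ÷ 15 = -6.6347060254
Gap between inputs: 1.952e-03; correction applied: +0.0001301482.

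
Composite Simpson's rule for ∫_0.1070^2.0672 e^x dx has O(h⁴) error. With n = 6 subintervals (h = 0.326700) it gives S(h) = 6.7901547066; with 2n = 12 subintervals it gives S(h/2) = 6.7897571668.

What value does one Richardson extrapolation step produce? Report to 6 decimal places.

With r = 4 the leading error scales as h^4, so the weight is 2^4 = 16.
2^4 × A(h/2) = 108.6361146688; minus A(h) gives 101.8459599622.
Extrapolated: 101.8459599622 / 15 = 6.7897306641
Shift from A(h/2): −0.0000265027.

6.789731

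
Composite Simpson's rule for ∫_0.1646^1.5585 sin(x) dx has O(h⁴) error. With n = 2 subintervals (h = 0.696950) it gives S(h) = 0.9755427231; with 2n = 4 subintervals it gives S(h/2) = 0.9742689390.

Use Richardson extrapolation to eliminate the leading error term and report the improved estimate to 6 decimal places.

0.974184

Method order is 4; weight 2^4 = 16.
Difference of the inputs: 0.9742689390 − 0.9755427231 = -0.0012737841
Divide by 2^4 − 1 = 15: (-0.0012737841)/15 = -0.0000849189
R = A(h/2) + (A(h/2) − A(h))/15 = 0.9742689390 − 0.0000849189 = 0.9741840201
Gap between inputs: 1.274e-03; correction applied: −0.0000849189.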